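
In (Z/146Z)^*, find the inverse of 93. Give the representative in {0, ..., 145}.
Apply the extended Euclidean algorithm to (146, 93), tracking rows (r, s, t) with s·146 + t·93 = r. Each division r_prev = q·r_cur + r_new produces the new row as (previous row) − q·(current row):
  row A: (146, 1, 0)   [1·146 + 0·93 = 146]
  row B: (93, 0, 1)   [0·146 + 1·93 = 93]
  146 = 1·93 + 53   → row C = row A − 1·row B = (53, 1, −1)   [check: 1·146 − 1·93 = 53]
  93 = 1·53 + 40   → row D = row B − 1·row C = (40, −1, 2)   [check: −1·146 + 2·93 = 40]
  53 = 1·40 + 13   → row E = row C − 1·row D = (13, 2, −3)   [check: 2·146 − 3·93 = 13]
  40 = 3·13 + 1   → row F = row D − 3·row E = (1, −7, 11)   [check: −7·146 + 11·93 = 1]
  13 = 13·1 + 0   → remainder 0, stop. gcd = 1 (last nonzero row F).
The gcd is 1, so 93 is invertible mod 146. The last nonzero row gives −7·146 + 11·93 = 1, so t = 11. So 93^(−1) ≡ 11 (mod 146). Verify: 93 · 11 = 1023 ≡ 1 (mod 146). ✓

Final answer: 93^(−1) ≡ 11 (mod 146)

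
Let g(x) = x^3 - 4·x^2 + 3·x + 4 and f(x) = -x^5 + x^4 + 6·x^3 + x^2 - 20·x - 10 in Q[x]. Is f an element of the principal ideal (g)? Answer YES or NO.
In Q[x] the ideal (g) consists of all multiples of g, so f ∈ (g) iff g | f, i.e. iff the remainder of f on division by g is 0. Divide f by g (g is monic, so eliminate the leading term of the running remainder at each step):
  leading term -x^5: subtract (-x^2)·g(x) = -x^5 + 4·x^4 - 3·x^3 - 4·x^2, leaving -3·x^4 + 9·x^3 + 5·x^2 - 20·x - 10
  leading term -3·x^4: subtract (-3·x)·g(x) = -3·x^4 + 12·x^3 - 9·x^2 - 12·x, leaving -3·x^3 + 14·x^2 - 8·x - 10
  leading term -3·x^3: subtract (-3)·g(x) = -3·x^3 + 12·x^2 - 9·x - 12, leaving 2·x^2 + x + 2
The remainder r(x) = 2·x^2 + x + 2 ≠ 0 (and deg r < deg g), so g ∤ f, i.e. f ∉ (g).

Final answer: NO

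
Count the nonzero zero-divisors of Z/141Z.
In Z/141Z each nonzero element is either a unit (gcd with 141 is 1) or a zero-divisor (gcd > 1). The number of units is φ(141): factorise 141 = 3 · 47, so φ(141) = (3 − 1) · (47 − 1) = 2 · 46 = 92. The nonzero elements number 141 − 1 = 140. Hence the nonzero zero-divisors number 140 − 92 = 48.

Final answer: Z/141Z has 48 nonzero zero-divisors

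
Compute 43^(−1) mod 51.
43^(−1) ≡ 19 (mod 51)

Apply the extended Euclidean algorithm to (51, 43), tracking rows (r, s, t) with s·51 + t·43 = r. Each division r_prev = q·r_cur + r_new produces the new row as (previous row) − q·(current row):
  row A: (51, 1, 0)   [1·51 + 0·43 = 51]
  row B: (43, 0, 1)   [0·51 + 1·43 = 43]
  51 = 1·43 + 8   → row C = row A − 1·row B = (8, 1, −1)   [check: 1·51 − 1·43 = 8]
  43 = 5·8 + 3   → row D = row B − 5·row C = (3, −5, 6)   [check: −5·51 + 6·43 = 3]
  8 = 2·3 + 2   → row E = row C − 2·row D = (2, 11, −13)   [check: 11·51 − 13·43 = 2]
  3 = 1·2 + 1   → row F = row D − 1·row E = (1, −16, 19)   [check: −16·51 + 19·43 = 1]
  2 = 2·1 + 0   → remainder 0, stop. gcd = 1 (last nonzero row F).
The gcd is 1, so 43 is invertible mod 51. The last nonzero row gives −16·51 + 19·43 = 1, so t = 19. So 43^(−1) ≡ 19 (mod 51). Verify: 43 · 19 = 817 ≡ 1 (mod 51). ✓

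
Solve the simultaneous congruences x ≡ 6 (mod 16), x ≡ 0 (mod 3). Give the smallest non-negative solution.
x ≡ 6 (mod 48); the representative in [0, 48) is 6

The moduli 16, 3 are pairwise coprime, so by the CRT there is a unique solution mod 16·3 = 48.
Solve by successive substitution. Start with x ≡ 6 (mod 16).
  Combine with x ≡ 0 (mod 3): write x = 6 + 16·t and require 6 + 16·t ≡ 0 (mod 3), i.e. 16·t ≡ 0 − 6 ≡ 0 (mod 3). Since 16^(−1) ≡ 1 (mod 3) (16 ≡ 1 (mod 3)), t ≡ 1·0 ≡ 0 (mod 3). So x ≡ 6 + 16·0 = 6 (mod 48).
Unique solution in [0, 48): x = 6.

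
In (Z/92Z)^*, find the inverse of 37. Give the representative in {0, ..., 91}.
37^(−1) ≡ 5 (mod 92)

Apply the extended Euclidean algorithm to (92, 37), tracking rows (r, s, t) with s·92 + t·37 = r. Each division r_prev = q·r_cur + r_new produces the new row as (previous row) − q·(current row):
  row A: (92, 1, 0)   [1·92 + 0·37 = 92]
  row B: (37, 0, 1)   [0·92 + 1·37 = 37]
  92 = 2·37 + 18   → row C = row A − 2·row B = (18, 1, −2)   [check: 1·92 − 2·37 = 18]
  37 = 2·18 + 1   → row D = row B − 2·row C = (1, −2, 5)   [check: −2·92 + 5·37 = 1]
  18 = 18·1 + 0   → remainder 0, stop. gcd = 1 (last nonzero row D).
The gcd is 1, so 37 is invertible mod 92. The last nonzero row gives −2·92 + 5·37 = 1, so t = 5. So 37^(−1) ≡ 5 (mod 92). Verify: 37 · 5 = 185 ≡ 1 (mod 92). ✓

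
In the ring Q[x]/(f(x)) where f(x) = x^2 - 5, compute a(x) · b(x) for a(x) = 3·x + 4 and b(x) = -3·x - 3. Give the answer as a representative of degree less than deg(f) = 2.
First multiply in Q[x] without reducing: a · b = -9·x^2 - 21·x - 12. Now divide by f(x) = x^2 - 5, eliminating the leading term at each step:
  leading term -9·x^2: subtract (-9)·f(x) = 45 - 9·x^2, leaving -21·x - 57
The degree is now < 2, so this is the remainder. Hence a · b ≡ -21·x - 57 in Q[x]/(f).

Final answer: a · b ≡ -21·x - 57 (mod f(x))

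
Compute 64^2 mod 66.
Use repeated squaring. Binary(2) = 10. Walk through the bits of the exponent 2 left-to-right: at each bit after the leading one, square the running value, then multiply by 64 if the bit is 1 (always reducing mod 66):
  bit 1 = 1 (leading): start with 64.
  bit 2 = 0: square 64^2 = 4096 ≡ 4 (mod 66).
Final value: 64^2 ≡ 4 (mod 66).

Final answer: 4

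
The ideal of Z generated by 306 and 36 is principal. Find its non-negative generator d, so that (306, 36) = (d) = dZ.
(306, 36) = (18); d = 18

In the PID Z, (a, b) is generated by gcd(a, b). Compute gcd(306, 36) with the extended Euclidean algorithm, tracking rows (r, s, t) with s·306 + t·36 = r:
  row A: (306, 1, 0)   [1·306 + 0·36 = 306]
  row B: (36, 0, 1)   [0·306 + 1·36 = 36]
  306 = 8·36 + 18   → row C = row A − 8·row B = (18, 1, −8)   [check: 1·306 − 8·36 = 18]
  36 = 2·18 + 0   → remainder 0, stop. gcd = 18 (last nonzero row C).
So gcd(306, 36) = 18, with Bézout identity 1·306 − 8·36 = 18. Containment (⊇): the Bézout identity exhibits 18 as an element of (306, 36), giving (18) ⊆ (306, 36). Containment (⊆): since 18 | 306 and 18 | 36 (306 = 18·17, 36 = 18·2), every Z-linear combination of 306 and 36 is divisible by 18, so (306, 36) ⊆ (18). Therefore (306, 36) = (18), d = 18.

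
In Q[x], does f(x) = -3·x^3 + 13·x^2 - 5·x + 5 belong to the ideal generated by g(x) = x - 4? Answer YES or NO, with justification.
NO

In Q[x] the ideal (g) consists of all multiples of g, so f ∈ (g) iff g | f, i.e. iff the remainder of f on division by g is 0. Divide f by g (g is monic, so eliminate the leading term of the running remainder at each step):
  leading term -3·x^3: subtract (-3·x^2)·g(x) = -3·x^3 + 12·x^2, leaving x^2 - 5·x + 5
  leading term x^2: subtract (x)·g(x) = x^2 - 4·x, leaving 5 - x
  leading term -x: subtract (-1)·g(x) = 4 - x, leaving 1
The remainder r(x) = 1 ≠ 0 (and deg r < deg g), so g ∤ f, i.e. f ∉ (g).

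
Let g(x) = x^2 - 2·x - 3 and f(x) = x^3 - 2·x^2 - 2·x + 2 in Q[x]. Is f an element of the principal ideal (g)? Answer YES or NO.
NO

In Q[x] the ideal (g) consists of all multiples of g, so f ∈ (g) iff g | f, i.e. iff the remainder of f on division by g is 0. Divide f by g (g is monic, so eliminate the leading term of the running remainder at each step):
  leading term x^3: subtract (x)·g(x) = x^3 - 2·x^2 - 3·x, leaving x + 2
The remainder r(x) = x + 2 ≠ 0 (and deg r < deg g), so g ∤ f, i.e. f ∉ (g).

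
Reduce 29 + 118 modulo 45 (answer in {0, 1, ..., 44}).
12

Reduce the summands first: 118 ≡ 28 (mod 45), so 29 + 118 ≡ 29 + 28 (mod 45). 29 + 28 = 57; 57 = 1·45 + 12, so (29 + 118) mod 45 = 12.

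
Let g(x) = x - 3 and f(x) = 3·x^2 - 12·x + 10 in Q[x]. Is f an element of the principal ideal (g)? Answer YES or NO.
NO

In Q[x] the ideal (g) consists of all multiples of g, so f ∈ (g) iff g | f, i.e. iff the remainder of f on division by g is 0. Divide f by g (g is monic, so eliminate the leading term of the running remainder at each step):
  leading term 3·x^2: subtract (3·x)·g(x) = 3·x^2 - 9·x, leaving 10 - 3·x
  leading term -3·x: subtract (-3)·g(x) = 9 - 3·x, leaving 1
The remainder r(x) = 1 ≠ 0 (and deg r < deg g), so g ∤ f, i.e. f ∉ (g).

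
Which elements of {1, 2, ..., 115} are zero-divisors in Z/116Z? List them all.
An element a ∈ Z/116Z (with a ≠ 0) is a zero-divisor iff gcd(a, 116) > 1 (because a is a unit precisely when gcd(a, n) = 1, and in Z/nZ every nonzero, non-unit element is a zero-divisor). Scan a = 1, ..., 115 and keep those with gcd(a, 116) > 1:
  gcd(2, 116) = 2, gcd(4, 116) = 4, gcd(6, 116) = 2, gcd(8, 116) = 4, gcd(10, 116) = 2, gcd(12, 116) = 4, gcd(14, 116) = 2, gcd(16, 116) = 4, gcd(18, 116) = 2, gcd(20, 116) = 4, gcd(22, 116) = 2, gcd(24, 116) = 4, gcd(26, 116) = 2, gcd(28, 116) = 4, gcd(29, 116) = 29, gcd(30, 116) = 2, gcd(32, 116) = 4, gcd(34, 116) = 2, gcd(36, 116) = 4, gcd(38, 116) = 2, gcd(40, 116) = 4, gcd(42, 116) = 2, gcd(44, 116) = 4, gcd(46, 116) = 2, gcd(48, 116) = 4, gcd(50, 116) = 2, gcd(52, 116) = 4, gcd(54, 116) = 2, gcd(56, 116) = 4, gcd(58, 116) = 58, gcd(60, 116) = 4, gcd(62, 116) = 2, gcd(64, 116) = 4, gcd(66, 116) = 2, gcd(68, 116) = 4, gcd(70, 116) = 2, gcd(72, 116) = 4, gcd(74, 116) = 2, gcd(76, 116) = 4, gcd(78, 116) = 2, gcd(80, 116) = 4, gcd(82, 116) = 2, gcd(84, 116) = 4, gcd(86, 116) = 2, gcd(87, 116) = 29, gcd(88, 116) = 4, gcd(90, 116) = 2, gcd(92, 116) = 4, gcd(94, 116) = 2, gcd(96, 116) = 4, gcd(98, 116) = 2, gcd(100, 116) = 4, gcd(102, 116) = 2, gcd(104, 116) = 4, gcd(106, 116) = 2, gcd(108, 116) = 4, gcd(110, 116) = 2, gcd(112, 116) = 4, gcd(114, 116) = 2.
All other a ∈ {1, ..., 115} have gcd(a, 116) = 1 and are units. So the nonzero zero-divisors are exactly the 59 values of a appearing in this scan.

Final answer: nonzero zero-divisors of Z/116Z = {2, 4, 6, 8, 10, 12, 14, 16, 18, 20, 22, 24, 26, 28, 29, 30, 32, 34, 36, 38, 40, 42, 44, 46, 48, 50, 52, 54, 56, 58, 60, 62, 64, 66, 68, 70, 72, 74, 76, 78, 80, 82, 84, 86, 87, 88, 90, 92, 94, 96, 98, 100, 102, 104, 106, 108, 110, 112, 114}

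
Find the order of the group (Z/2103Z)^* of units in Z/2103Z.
(Z/2103Z)^* consists of the classes a with gcd(a, 2103) = 1, so its order is φ(2103). φ is multiplicative, with φ(p^e) = p^e − p^(e−1). Factorise 2103 = 3 · 701. Then
  φ(2103) = (3 − 1) · (701 − 1) = 2 · 700 = 1400.
Thus |(Z/2103Z)^*| = 1400.

Final answer: |(Z/2103Z)^*| = 1400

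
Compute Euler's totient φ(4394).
φ is multiplicative, with φ(p^e) = p^e − p^(e−1). Factorise 4394 = 2 · 13^3. Then
  φ(4394) = (2 − 1) · (13^3 − 13^2) = 1 · 2028 = 2028.

Final answer: φ(4394) = 2028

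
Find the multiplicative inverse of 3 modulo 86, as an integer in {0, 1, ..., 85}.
3^(−1) ≡ 29 (mod 86)

Apply the extended Euclidean algorithm to (86, 3), tracking rows (r, s, t) with s·86 + t·3 = r. Each division r_prev = q·r_cur + r_new produces the new row as (previous row) − q·(current row):
  row A: (86, 1, 0)   [1·86 + 0·3 = 86]
  row B: (3, 0, 1)   [0·86 + 1·3 = 3]
  86 = 28·3 + 2   → row C = row A − 28·row B = (2, 1, −28)   [check: 1·86 − 28·3 = 2]
  3 = 1·2 + 1   → row D = row B − 1·row C = (1, −1, 29)   [check: −1·86 + 29·3 = 1]
  2 = 2·1 + 0   → remainder 0, stop. gcd = 1 (last nonzero row D).
The gcd is 1, so 3 is invertible mod 86. The last nonzero row gives −1·86 + 29·3 = 1, so t = 29. So 3^(−1) ≡ 29 (mod 86). Verify: 3 · 29 = 87 ≡ 1 (mod 86). ✓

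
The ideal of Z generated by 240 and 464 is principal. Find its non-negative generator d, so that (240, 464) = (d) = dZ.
(240, 464) = (16); d = 16

In the PID Z, (a, b) is generated by gcd(a, b). Compute gcd(464, 240) with the extended Euclidean algorithm, tracking rows (r, s, t) with s·464 + t·240 = r:
  row A: (464, 1, 0)   [1·464 + 0·240 = 464]
  row B: (240, 0, 1)   [0·464 + 1·240 = 240]
  464 = 1·240 + 224   → row C = row A − 1·row B = (224, 1, −1)   [check: 1·464 − 1·240 = 224]
  240 = 1·224 + 16   → row D = row B − 1·row C = (16, −1, 2)   [check: −1·464 + 2·240 = 16]
  224 = 14·16 + 0   → remainder 0, stop. gcd = 16 (last nonzero row D).
So gcd(240, 464) = 16, with Bézout identity −1·464 + 2·240 = 16. Containment (⊇): the Bézout identity exhibits 16 as an element of (240, 464), giving (16) ⊆ (240, 464). Containment (⊆): since 16 | 240 and 16 | 464 (240 = 16·15, 464 = 16·29), every Z-linear combination of 240 and 464 is divisible by 16, so (240, 464) ⊆ (16). Therefore (240, 464) = (16), d = 16.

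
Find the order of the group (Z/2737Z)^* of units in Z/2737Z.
(Z/2737Z)^* consists of the classes a with gcd(a, 2737) = 1, so its order is φ(2737). φ is multiplicative, with φ(p^e) = p^e − p^(e−1). Factorise 2737 = 7 · 17 · 23. Then
  φ(2737) = (7 − 1) · (17 − 1) · (23 − 1) = 6 · 16 · 22 = 2112.
Thus |(Z/2737Z)^*| = 2112.

Final answer: |(Z/2737Z)^*| = 2112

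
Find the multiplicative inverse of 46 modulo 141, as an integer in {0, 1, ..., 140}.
Apply the extended Euclidean algorithm to (141, 46), tracking rows (r, s, t) with s·141 + t·46 = r. Each division r_prev = q·r_cur + r_new produces the new row as (previous row) − q·(current row):
  row A: (141, 1, 0)   [1·141 + 0·46 = 141]
  row B: (46, 0, 1)   [0·141 + 1·46 = 46]
  141 = 3·46 + 3   → row C = row A − 3·row B = (3, 1, −3)   [check: 1·141 − 3·46 = 3]
  46 = 15·3 + 1   → row D = row B − 15·row C = (1, −15, 46)   [check: −15·141 + 46·46 = 1]
  3 = 3·1 + 0   → remainder 0, stop. gcd = 1 (last nonzero row D).
The gcd is 1, so 46 is invertible mod 141. The last nonzero row gives −15·141 + 46·46 = 1, so t = 46. So 46^(−1) ≡ 46 (mod 141). Verify: 46 · 46 = 2116 ≡ 1 (mod 141). ✓

Final answer: 46^(−1) ≡ 46 (mod 141)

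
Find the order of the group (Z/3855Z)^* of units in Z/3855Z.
|(Z/3855Z)^*| = 2048

(Z/3855Z)^* consists of the classes a with gcd(a, 3855) = 1, so its order is φ(3855). φ is multiplicative, with φ(p^e) = p^e − p^(e−1). Factorise 3855 = 3 · 5 · 257. Then
  φ(3855) = (3 − 1) · (5 − 1) · (257 − 1) = 2 · 4 · 256 = 2048.
Thus |(Z/3855Z)^*| = 2048.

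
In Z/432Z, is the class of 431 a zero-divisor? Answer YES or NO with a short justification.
NO

gcd(431, 432) = 1, so 431 is a unit in Z/432Z (it has a multiplicative inverse). A unit cannot be a zero-divisor: if 431·b ≡ 0 then multiplying both sides by 431^(−1) gives b ≡ 0. So 431 is not a zero-divisor.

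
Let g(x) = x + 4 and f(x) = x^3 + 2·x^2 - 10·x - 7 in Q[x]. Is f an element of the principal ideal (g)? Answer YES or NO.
In Q[x] the ideal (g) consists of all multiples of g, so f ∈ (g) iff g | f, i.e. iff the remainder of f on division by g is 0. Divide f by g (g is monic, so eliminate the leading term of the running remainder at each step):
  leading term x^3: subtract (x^2)·g(x) = x^3 + 4·x^2, leaving -2·x^2 - 10·x - 7
  leading term -2·x^2: subtract (-2·x)·g(x) = -2·x^2 - 8·x, leaving -2·x - 7
  leading term -2·x: subtract (-2)·g(x) = -2·x - 8, leaving 1
The remainder r(x) = 1 ≠ 0 (and deg r < deg g), so g ∤ f, i.e. f ∉ (g).

Final answer: NO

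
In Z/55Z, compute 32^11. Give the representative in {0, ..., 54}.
Use repeated squaring. Binary(11) = 1011. Walk through the bits of the exponent 11 left-to-right: at each bit after the leading one, square the running value, then multiply by 32 if the bit is 1 (always reducing mod 55):
  bit 1 = 1 (leading): start with 32.
  bit 2 = 0: square 32^2 = 1024 ≡ 34 (mod 55).
  bit 3 = 1: square 34^2 = 1156 ≡ 1; bit is 1, so multiply 1·32 = 32 (mod 55).
  bit 4 = 1: square 32^2 = 1024 ≡ 34; bit is 1, so multiply 34·32 = 1088 ≡ 43 (mod 55).
Final value: 32^11 ≡ 43 (mod 55).

Final answer: 43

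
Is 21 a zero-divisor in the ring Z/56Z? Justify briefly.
gcd(21, 56) = 7 > 1, so 21 is not a unit in Z/56Z. In Z/nZ every nonzero non-unit is a zero-divisor: explicitly, take b = 56/gcd = 8 ≠ 0 (mod 56); then 21·8 = 168 = 3·56, i.e. 21·8 ≡ 0 (mod 56). So 21 is a zero-divisor.

Final answer: YES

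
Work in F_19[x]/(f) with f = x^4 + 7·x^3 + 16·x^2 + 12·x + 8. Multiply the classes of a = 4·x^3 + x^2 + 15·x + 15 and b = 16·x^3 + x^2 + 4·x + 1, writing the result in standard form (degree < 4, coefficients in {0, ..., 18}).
a · b ≡ 12·x^3 + 6·x^2 + 7·x + 5 (mod f(x))

Multiply as integer polynomials: a · b = 64·x^6 + 20·x^5 + 257·x^4 + 263·x^3 + 76·x^2 + 75·x + 15. Reducing coefficients mod 19: a · b ≡ 7·x^6 + x^5 + 10·x^4 + 16·x^3 + 18·x + 15. Now divide by f(x) = x^4 + 7·x^3 + 16·x^2 + 12·x + 8 in F_19[x], eliminating the leading term at each step:
  leading term 7·x^6: subtract (7·x^2)·f(x) = 7·x^6 + 11·x^5 + 17·x^4 + 8·x^3 + 18·x^2, leaving 9·x^5 + 12·x^4 + 8·x^3 + x^2 + 18·x + 15 (coefficients mod 19)
  leading term 9·x^5: subtract (9·x)·f(x) = 9·x^5 + 6·x^4 + 11·x^3 + 13·x^2 + 15·x, leaving 6·x^4 + 16·x^3 + 7·x^2 + 3·x + 15 (coefficients mod 19)
  leading term 6·x^4: subtract (6)·f(x) = 6·x^4 + 4·x^3 + x^2 + 15·x + 10, leaving 12·x^3 + 6·x^2 + 7·x + 5 (coefficients mod 19)
The degree is now < 4, so this is the remainder. Hence a · b ≡ 12·x^3 + 6·x^2 + 7·x + 5 in F_19[x]/(f).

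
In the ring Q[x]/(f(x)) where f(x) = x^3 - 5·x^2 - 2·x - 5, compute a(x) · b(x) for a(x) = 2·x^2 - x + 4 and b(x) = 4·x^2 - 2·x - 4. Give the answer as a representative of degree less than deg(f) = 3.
First multiply in Q[x] without reducing: a · b = 8·x^4 - 8·x^3 + 10·x^2 - 4·x - 16. Now divide by f(x) = x^3 - 5·x^2 - 2·x - 5, eliminating the leading term at each step:
  leading term 8·x^4: subtract (8·x)·f(x) = 8·x^4 - 40·x^3 - 16·x^2 - 40·x, leaving 32·x^3 + 26·x^2 + 36·x - 16
  leading term 32·x^3: subtract (32)·f(x) = 32·x^3 - 160·x^2 - 64·x - 160, leaving 186·x^2 + 100·x + 144
The degree is now < 3, so this is the remainder. Hence a · b ≡ 186·x^2 + 100·x + 144 in Q[x]/(f).

Final answer: a · b ≡ 186·x^2 + 100·x + 144 (mod f(x))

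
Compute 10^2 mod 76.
Use repeated squaring. Binary(2) = 10. Walk through the bits of the exponent 2 left-to-right: at each bit after the leading one, square the running value, then multiply by 10 if the bit is 1 (always reducing mod 76):
  bit 1 = 1 (leading): start with 10.
  bit 2 = 0: square 10^2 = 100 ≡ 24 (mod 76).
Final value: 10^2 ≡ 24 (mod 76).

Final answer: 24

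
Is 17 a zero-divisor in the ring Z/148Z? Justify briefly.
NO

gcd(17, 148) = 1, so 17 is a unit in Z/148Z (it has a multiplicative inverse). A unit cannot be a zero-divisor: if 17·b ≡ 0 then multiplying both sides by 17^(−1) gives b ≡ 0. So 17 is not a zero-divisor.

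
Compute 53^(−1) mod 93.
Apply the extended Euclidean algorithm to (93, 53), tracking rows (r, s, t) with s·93 + t·53 = r. Each division r_prev = q·r_cur + r_new produces the new row as (previous row) − q·(current row):
  row A: (93, 1, 0)   [1·93 + 0·53 = 93]
  row B: (53, 0, 1)   [0·93 + 1·53 = 53]
  93 = 1·53 + 40   → row C = row A − 1·row B = (40, 1, −1)   [check: 1·93 − 1·53 = 40]
  53 = 1·40 + 13   → row D = row B − 1·row C = (13, −1, 2)   [check: −1·93 + 2·53 = 13]
  40 = 3·13 + 1   → row E = row C − 3·row D = (1, 4, −7)   [check: 4·93 − 7·53 = 1]
  13 = 13·1 + 0   → remainder 0, stop. gcd = 1 (last nonzero row E).
The gcd is 1, so 53 is invertible mod 93. The last nonzero row gives 4·93 − 7·53 = 1, so t = −7. So 53^(−1) ≡ −7 ≡ 86 (mod 93). Verify: 53 · 86 = 4558 ≡ 1 (mod 93). ✓

Final answer: 53^(−1) ≡ 86 (mod 93)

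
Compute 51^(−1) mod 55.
Apply the extended Euclidean algorithm to (55, 51), tracking rows (r, s, t) with s·55 + t·51 = r. Each division r_prev = q·r_cur + r_new produces the new row as (previous row) − q·(current row):
  row A: (55, 1, 0)   [1·55 + 0·51 = 55]
  row B: (51, 0, 1)   [0·55 + 1·51 = 51]
  55 = 1·51 + 4   → row C = row A − 1·row B = (4, 1, −1)   [check: 1·55 − 1·51 = 4]
  51 = 12·4 + 3   → row D = row B − 12·row C = (3, −12, 13)   [check: −12·55 + 13·51 = 3]
  4 = 1·3 + 1   → row E = row C − 1·row D = (1, 13, −14)   [check: 13·55 − 14·51 = 1]
  3 = 3·1 + 0   → remainder 0, stop. gcd = 1 (last nonzero row E).
The gcd is 1, so 51 is invertible mod 55. The last nonzero row gives 13·55 − 14·51 = 1, so t = −14. So 51^(−1) ≡ −14 ≡ 41 (mod 55). Verify: 51 · 41 = 2091 ≡ 1 (mod 55). ✓

Final answer: 51^(−1) ≡ 41 (mod 55)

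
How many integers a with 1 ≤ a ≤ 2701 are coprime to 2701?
The number of a ∈ {1, ..., 2701} with gcd(a, 2701) = 1 is by definition Euler's totient φ(2701). φ is multiplicative, with φ(p^e) = p^e − p^(e−1). Factorise 2701 = 37 · 73. Then
  φ(2701) = (37 − 1) · (73 − 1) = 36 · 72 = 2592.
So there are 2592 such integers.

Final answer: 2592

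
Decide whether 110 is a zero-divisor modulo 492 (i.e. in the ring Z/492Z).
gcd(110, 492) = 2 > 1, so 110 is not a unit in Z/492Z. In Z/nZ every nonzero non-unit is a zero-divisor: explicitly, take b = 492/gcd = 246 ≠ 0 (mod 492); then 110·246 = 27060 = 55·492, i.e. 110·246 ≡ 0 (mod 492). So 110 is a zero-divisor.

Final answer: YES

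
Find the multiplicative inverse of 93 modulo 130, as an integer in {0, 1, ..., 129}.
Apply the extended Euclidean algorithm to (130, 93), tracking rows (r, s, t) with s·130 + t·93 = r. Each division r_prev = q·r_cur + r_new produces the new row as (previous row) − q·(current row):
  row A: (130, 1, 0)   [1·130 + 0·93 = 130]
  row B: (93, 0, 1)   [0·130 + 1·93 = 93]
  130 = 1·93 + 37   → row C = row A − 1·row B = (37, 1, −1)   [check: 1·130 − 1·93 = 37]
  93 = 2·37 + 19   → row D = row B − 2·row C = (19, −2, 3)   [check: −2·130 + 3·93 = 19]
  37 = 1·19 + 18   → row E = row C − 1·row D = (18, 3, −4)   [check: 3·130 − 4·93 = 18]
  19 = 1·18 + 1   → row F = row D − 1·row E = (1, −5, 7)   [check: −5·130 + 7·93 = 1]
  18 = 18·1 + 0   → remainder 0, stop. gcd = 1 (last nonzero row F).
The gcd is 1, so 93 is invertible mod 130. The last nonzero row gives −5·130 + 7·93 = 1, so t = 7. So 93^(−1) ≡ 7 (mod 130). Verify: 93 · 7 = 651 ≡ 1 (mod 130). ✓

Final answer: 93^(−1) ≡ 7 (mod 130)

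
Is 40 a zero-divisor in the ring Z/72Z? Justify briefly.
YES

gcd(40, 72) = 8 > 1, so 40 is not a unit in Z/72Z. In Z/nZ every nonzero non-unit is a zero-divisor: explicitly, take b = 72/gcd = 9 ≠ 0 (mod 72); then 40·9 = 360 = 5·72, i.e. 40·9 ≡ 0 (mod 72). So 40 is a zero-divisor.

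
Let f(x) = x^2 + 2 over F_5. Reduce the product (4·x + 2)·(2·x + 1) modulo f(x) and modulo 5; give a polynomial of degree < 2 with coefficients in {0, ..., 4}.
Multiply as integer polynomials: a · b = 8·x^2 + 8·x + 2. Reducing coefficients mod 5: a · b ≡ 3·x^2 + 3·x + 2. Now divide by f(x) = x^2 + 2 in F_5[x], eliminating the leading term at each step:
  leading term 3·x^2: subtract (3)·f(x) = 3·x^2 + 1, leaving 3·x + 1 (coefficients mod 5)
The degree is now < 2, so this is the remainder. Hence a · b ≡ 3·x + 1 in F_5[x]/(f).

Final answer: a · b ≡ 3·x + 1 (mod f(x))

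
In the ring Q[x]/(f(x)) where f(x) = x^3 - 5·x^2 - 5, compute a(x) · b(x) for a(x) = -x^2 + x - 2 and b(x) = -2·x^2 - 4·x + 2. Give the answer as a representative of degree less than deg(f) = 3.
a · b ≡ 58·x^2 + 20·x + 56 (mod f(x))

First multiply in Q[x] without reducing: a · b = 2·x^4 + 2·x^3 - 2·x^2 + 10·x - 4. Now divide by f(x) = x^3 - 5·x^2 - 5, eliminating the leading term at each step:
  leading term 2·x^4: subtract (2·x)·f(x) = 2·x^4 - 10·x^3 - 10·x, leaving 12·x^3 - 2·x^2 + 20·x - 4
  leading term 12·x^3: subtract (12)·f(x) = 12·x^3 - 60·x^2 - 60, leaving 58·x^2 + 20·x + 56
The degree is now < 3, so this is the remainder. Hence a · b ≡ 58·x^2 + 20·x + 56 in Q[x]/(f).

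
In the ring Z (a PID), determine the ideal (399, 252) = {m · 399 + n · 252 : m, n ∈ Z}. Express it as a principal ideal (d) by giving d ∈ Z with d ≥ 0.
(399, 252) = (21); d = 21

In the PID Z, (a, b) is generated by gcd(a, b). Compute gcd(399, 252) with the extended Euclidean algorithm, tracking rows (r, s, t) with s·399 + t·252 = r:
  row A: (399, 1, 0)   [1·399 + 0·252 = 399]
  row B: (252, 0, 1)   [0·399 + 1·252 = 252]
  399 = 1·252 + 147   → row C = row A − 1·row B = (147, 1, −1)   [check: 1·399 − 1·252 = 147]
  252 = 1·147 + 105   → row D = row B − 1·row C = (105, −1, 2)   [check: −1·399 + 2·252 = 105]
  147 = 1·105 + 42   → row E = row C − 1·row D = (42, 2, −3)   [check: 2·399 − 3·252 = 42]
  105 = 2·42 + 21   → row F = row D − 2·row E = (21, −5, 8)   [check: −5·399 + 8·252 = 21]
  42 = 2·21 + 0   → remainder 0, stop. gcd = 21 (last nonzero row F).
So gcd(399, 252) = 21, with Bézout identity −5·399 + 8·252 = 21. Containment (⊇): the Bézout identity exhibits 21 as an element of (399, 252), giving (21) ⊆ (399, 252). Containment (⊆): since 21 | 399 and 21 | 252 (399 = 21·19, 252 = 21·12), every Z-linear combination of 399 and 252 is divisible by 21, so (399, 252) ⊆ (21). Therefore (399, 252) = (21), d = 21.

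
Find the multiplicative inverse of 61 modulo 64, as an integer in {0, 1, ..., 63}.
Apply the extended Euclidean algorithm to (64, 61), tracking rows (r, s, t) with s·64 + t·61 = r. Each division r_prev = q·r_cur + r_new produces the new row as (previous row) − q·(current row):
  row A: (64, 1, 0)   [1·64 + 0·61 = 64]
  row B: (61, 0, 1)   [0·64 + 1·61 = 61]
  64 = 1·61 + 3   → row C = row A − 1·row B = (3, 1, −1)   [check: 1·64 − 1·61 = 3]
  61 = 20·3 + 1   → row D = row B − 20·row C = (1, −20, 21)   [check: −20·64 + 21·61 = 1]
  3 = 3·1 + 0   → remainder 0, stop. gcd = 1 (last nonzero row D).
The gcd is 1, so 61 is invertible mod 64. The last nonzero row gives −20·64 + 21·61 = 1, so t = 21. So 61^(−1) ≡ 21 (mod 64). Verify: 61 · 21 = 1281 ≡ 1 (mod 64). ✓

Final answer: 61^(−1) ≡ 21 (mod 64)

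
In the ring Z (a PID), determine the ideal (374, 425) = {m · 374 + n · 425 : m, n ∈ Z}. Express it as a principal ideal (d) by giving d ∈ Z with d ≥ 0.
In the PID Z, (a, b) is generated by gcd(a, b). Compute gcd(425, 374) with the extended Euclidean algorithm, tracking rows (r, s, t) with s·425 + t·374 = r:
  row A: (425, 1, 0)   [1·425 + 0·374 = 425]
  row B: (374, 0, 1)   [0·425 + 1·374 = 374]
  425 = 1·374 + 51   → row C = row A − 1·row B = (51, 1, −1)   [check: 1·425 − 1·374 = 51]
  374 = 7·51 + 17   → row D = row B − 7·row C = (17, −7, 8)   [check: −7·425 + 8·374 = 17]
  51 = 3·17 + 0   → remainder 0, stop. gcd = 17 (last nonzero row D).
So gcd(374, 425) = 17, with Bézout identity −7·425 + 8·374 = 17. Containment (⊇): the Bézout identity exhibits 17 as an element of (374, 425), giving (17) ⊆ (374, 425). Containment (⊆): since 17 | 374 and 17 | 425 (374 = 17·22, 425 = 17·25), every Z-linear combination of 374 and 425 is divisible by 17, so (374, 425) ⊆ (17). Therefore (374, 425) = (17), d = 17.

Final answer: (374, 425) = (17); d = 17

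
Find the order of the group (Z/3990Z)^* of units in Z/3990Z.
|(Z/3990Z)^*| = 864

(Z/3990Z)^* consists of the classes a with gcd(a, 3990) = 1, so its order is φ(3990). φ is multiplicative, with φ(p^e) = p^e − p^(e−1). Factorise 3990 = 2 · 3 · 5 · 7 · 19. Then
  φ(3990) = (2 − 1) · (3 − 1) · (5 − 1) · (7 − 1) · (19 − 1) = 1 · 2 · 4 · 6 · 18 = 864.
Thus |(Z/3990Z)^*| = 864.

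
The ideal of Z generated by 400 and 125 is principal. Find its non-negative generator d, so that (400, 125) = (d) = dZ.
(400, 125) = (25); d = 25

In the PID Z, (a, b) is generated by gcd(a, b). Compute gcd(400, 125) with the extended Euclidean algorithm, tracking rows (r, s, t) with s·400 + t·125 = r:
  row A: (400, 1, 0)   [1·400 + 0·125 = 400]
  row B: (125, 0, 1)   [0·400 + 1·125 = 125]
  400 = 3·125 + 25   → row C = row A − 3·row B = (25, 1, −3)   [check: 1·400 − 3·125 = 25]
  125 = 5·25 + 0   → remainder 0, stop. gcd = 25 (last nonzero row C).
So gcd(400, 125) = 25, with Bézout identity 1·400 − 3·125 = 25. Containment (⊇): the Bézout identity exhibits 25 as an element of (400, 125), giving (25) ⊆ (400, 125). Containment (⊆): since 25 | 400 and 25 | 125 (400 = 25·16, 125 = 25·5), every Z-linear combination of 400 and 125 is divisible by 25, so (400, 125) ⊆ (25). Therefore (400, 125) = (25), d = 25.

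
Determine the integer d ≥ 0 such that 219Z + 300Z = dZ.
(219, 300) = (3); d = 3

In the PID Z, (a, b) is generated by gcd(a, b). Compute gcd(300, 219) with the extended Euclidean algorithm, tracking rows (r, s, t) with s·300 + t·219 = r:
  row A: (300, 1, 0)   [1·300 + 0·219 = 300]
  row B: (219, 0, 1)   [0·300 + 1·219 = 219]
  300 = 1·219 + 81   → row C = row A − 1·row B = (81, 1, −1)   [check: 1·300 − 1·219 = 81]
  219 = 2·81 + 57   → row D = row B − 2·row C = (57, −2, 3)   [check: −2·300 + 3·219 = 57]
  81 = 1·57 + 24   → row E = row C − 1·row D = (24, 3, −4)   [check: 3·300 − 4·219 = 24]
  57 = 2·24 + 9   → row F = row D − 2·row E = (9, −8, 11)   [check: −8·300 + 11·219 = 9]
  24 = 2·9 + 6   → row G = row E − 2·row F = (6, 19, −26)   [check: 19·300 − 26·219 = 6]
  9 = 1·6 + 3   → row H = row F − 1·row G = (3, −27, 37)   [check: −27·300 + 37·219 = 3]
  6 = 2·3 + 0   → remainder 0, stop. gcd = 3 (last nonzero row H).
So gcd(219, 300) = 3, with Bézout identity −27·300 + 37·219 = 3. Containment (⊇): the Bézout identity exhibits 3 as an element of (219, 300), giving (3) ⊆ (219, 300). Containment (⊆): since 3 | 219 and 3 | 300 (219 = 3·73, 300 = 3·100), every Z-linear combination of 219 and 300 is divisible by 3, so (219, 300) ⊆ (3). Therefore (219, 300) = (3), d = 3.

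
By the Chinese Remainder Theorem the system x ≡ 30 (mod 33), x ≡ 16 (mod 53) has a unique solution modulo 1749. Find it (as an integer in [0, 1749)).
x ≡ 228 (mod 1749); the representative in [0, 1749) is 228

The moduli 33, 53 are pairwise coprime, so by the CRT there is a unique solution mod 33·53 = 1749.
Solve by successive substitution. Start with x ≡ 30 (mod 33).
  Combine with x ≡ 16 (mod 53): write x = 30 + 33·t and require 30 + 33·t ≡ 16 (mod 53), i.e. 33·t ≡ 16 − 30 ≡ 39 (mod 53). Since 33^(−1) ≡ 45 (mod 53), t ≡ 45·39 ≡ 6 (mod 53). So x ≡ 30 + 33·6 = 228 (mod 1749).
Unique solution in [0, 1749): x = 228.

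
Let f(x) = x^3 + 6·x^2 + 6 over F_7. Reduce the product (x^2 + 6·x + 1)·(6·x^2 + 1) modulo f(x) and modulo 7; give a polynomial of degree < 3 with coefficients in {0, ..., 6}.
a · b ≡ 5·x + 1 (mod f(x))

Multiply as integer polynomials: a · b = 6·x^4 + 36·x^3 + 7·x^2 + 6·x + 1. Reducing coefficients mod 7: a · b ≡ 6·x^4 + x^3 + 6·x + 1. Now divide by f(x) = x^3 + 6·x^2 + 6 in F_7[x], eliminating the leading term at each step:
  leading term 6·x^4: subtract (6·x)·f(x) = 6·x^4 + x^3 + x, leaving 5·x + 1 (coefficients mod 7)
The degree is now < 3, so this is the remainder. Hence a · b ≡ 5·x + 1 in F_7[x]/(f).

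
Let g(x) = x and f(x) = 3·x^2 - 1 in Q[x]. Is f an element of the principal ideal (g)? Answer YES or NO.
In Q[x] the ideal (g) consists of all multiples of g, so f ∈ (g) iff g | f, i.e. iff the remainder of f on division by g is 0. Divide f by g (g is monic, so eliminate the leading term of the running remainder at each step):
  leading term 3·x^2: subtract (3·x)·g(x) = 3·x^2, leaving -1
The remainder r(x) = -1 ≠ 0 (and deg r < deg g), so g ∤ f, i.e. f ∉ (g).

Final answer: NO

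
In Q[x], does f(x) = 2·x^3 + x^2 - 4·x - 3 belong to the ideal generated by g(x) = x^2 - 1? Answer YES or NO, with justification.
NO

In Q[x] the ideal (g) consists of all multiples of g, so f ∈ (g) iff g | f, i.e. iff the remainder of f on division by g is 0. Divide f by g (g is monic, so eliminate the leading term of the running remainder at each step):
  leading term 2·x^3: subtract (2·x)·g(x) = 2·x^3 - 2·x, leaving x^2 - 2·x - 3
  leading term x^2: subtract (1)·g(x) = x^2 - 1, leaving -2·x - 2
The remainder r(x) = -2·x - 2 ≠ 0 (and deg r < deg g), so g ∤ f, i.e. f ∉ (g).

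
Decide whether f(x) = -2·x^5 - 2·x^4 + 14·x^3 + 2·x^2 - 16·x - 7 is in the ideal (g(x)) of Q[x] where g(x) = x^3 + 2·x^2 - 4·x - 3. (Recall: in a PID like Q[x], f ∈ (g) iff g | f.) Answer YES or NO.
NO

In Q[x] the ideal (g) consists of all multiples of g, so f ∈ (g) iff g | f, i.e. iff the remainder of f on division by g is 0. Divide f by g (g is monic, so eliminate the leading term of the running remainder at each step):
  leading term -2·x^5: subtract (-2·x^2)·g(x) = -2·x^5 - 4·x^4 + 8·x^3 + 6·x^2, leaving 2·x^4 + 6·x^3 - 4·x^2 - 16·x - 7
  leading term 2·x^4: subtract (2·x)·g(x) = 2·x^4 + 4·x^3 - 8·x^2 - 6·x, leaving 2·x^3 + 4·x^2 - 10·x - 7
  leading term 2·x^3: subtract (2)·g(x) = 2·x^3 + 4·x^2 - 8·x - 6, leaving -2·x - 1
The remainder r(x) = -2·x - 1 ≠ 0 (and deg r < deg g), so g ∤ f, i.e. f ∉ (g).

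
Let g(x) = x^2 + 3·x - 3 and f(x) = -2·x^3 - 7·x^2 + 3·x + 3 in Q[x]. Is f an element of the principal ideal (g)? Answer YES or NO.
YES

In Q[x] the ideal (g) consists of all multiples of g, so f ∈ (g) iff g | f, i.e. iff the remainder of f on division by g is 0. Divide f by g (g is monic, so eliminate the leading term of the running remainder at each step):
  leading term -2·x^3: subtract (-2·x)·g(x) = -2·x^3 - 6·x^2 + 6·x, leaving -x^2 - 3·x + 3
  leading term -x^2: subtract (-1)·g(x) = -x^2 - 3·x + 3, leaving 0
The remainder is 0, so f(x) = g(x) · h(x) with h(x) = -2·x - 1. Hence g | f, i.e. f ∈ (g).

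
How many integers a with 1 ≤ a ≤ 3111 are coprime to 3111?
The number of a ∈ {1, ..., 3111} with gcd(a, 3111) = 1 is by definition Euler's totient φ(3111). φ is multiplicative, with φ(p^e) = p^e − p^(e−1). Factorise 3111 = 3 · 17 · 61. Then
  φ(3111) = (3 − 1) · (17 − 1) · (61 − 1) = 2 · 16 · 60 = 1920.
So there are 1920 such integers.

Final answer: 1920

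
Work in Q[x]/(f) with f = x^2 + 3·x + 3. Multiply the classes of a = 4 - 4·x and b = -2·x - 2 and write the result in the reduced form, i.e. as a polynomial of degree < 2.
First multiply in Q[x] without reducing: a · b = 8·x^2 - 8. Now divide by f(x) = x^2 + 3·x + 3, eliminating the leading term at each step:
  leading term 8·x^2: subtract (8)·f(x) = 8·x^2 + 24·x + 24, leaving -24·x - 32
The degree is now < 2, so this is the remainder. Hence a · b ≡ -24·x - 32 in Q[x]/(f).

Final answer: a · b ≡ -24·x - 32 (mod f(x))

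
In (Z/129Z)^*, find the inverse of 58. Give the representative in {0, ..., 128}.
58^(−1) ≡ 109 (mod 129)

Apply the extended Euclidean algorithm to (129, 58), tracking rows (r, s, t) with s·129 + t·58 = r. Each division r_prev = q·r_cur + r_new produces the new row as (previous row) − q·(current row):
  row A: (129, 1, 0)   [1·129 + 0·58 = 129]
  row B: (58, 0, 1)   [0·129 + 1·58 = 58]
  129 = 2·58 + 13   → row C = row A − 2·row B = (13, 1, −2)   [check: 1·129 − 2·58 = 13]
  58 = 4·13 + 6   → row D = row B − 4·row C = (6, −4, 9)   [check: −4·129 + 9·58 = 6]
  13 = 2·6 + 1   → row E = row C − 2·row D = (1, 9, −20)   [check: 9·129 − 20·58 = 1]
  6 = 6·1 + 0   → remainder 0, stop. gcd = 1 (last nonzero row E).
The gcd is 1, so 58 is invertible mod 129. The last nonzero row gives 9·129 − 20·58 = 1, so t = −20. So 58^(−1) ≡ −20 ≡ 109 (mod 129). Verify: 58 · 109 = 6322 ≡ 1 (mod 129). ✓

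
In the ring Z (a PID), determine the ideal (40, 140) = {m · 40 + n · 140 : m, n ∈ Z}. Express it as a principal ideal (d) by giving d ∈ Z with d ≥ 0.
In the PID Z, (a, b) is generated by gcd(a, b). Compute gcd(140, 40) with the extended Euclidean algorithm, tracking rows (r, s, t) with s·140 + t·40 = r:
  row A: (140, 1, 0)   [1·140 + 0·40 = 140]
  row B: (40, 0, 1)   [0·140 + 1·40 = 40]
  140 = 3·40 + 20   → row C = row A − 3·row B = (20, 1, −3)   [check: 1·140 − 3·40 = 20]
  40 = 2·20 + 0   → remainder 0, stop. gcd = 20 (last nonzero row C).
So gcd(40, 140) = 20, with Bézout identity 1·140 − 3·40 = 20. Containment (⊇): the Bézout identity exhibits 20 as an element of (40, 140), giving (20) ⊆ (40, 140). Containment (⊆): since 20 | 40 and 20 | 140 (40 = 20·2, 140 = 20·7), every Z-linear combination of 40 and 140 is divisible by 20, so (40, 140) ⊆ (20). Therefore (40, 140) = (20), d = 20.

Final answer: (40, 140) = (20); d = 20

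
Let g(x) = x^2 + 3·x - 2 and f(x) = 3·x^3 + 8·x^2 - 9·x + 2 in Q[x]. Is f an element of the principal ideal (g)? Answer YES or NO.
In Q[x] the ideal (g) consists of all multiples of g, so f ∈ (g) iff g | f, i.e. iff the remainder of f on division by g is 0. Divide f by g (g is monic, so eliminate the leading term of the running remainder at each step):
  leading term 3·x^3: subtract (3·x)·g(x) = 3·x^3 + 9·x^2 - 6·x, leaving -x^2 - 3·x + 2
  leading term -x^2: subtract (-1)·g(x) = -x^2 - 3·x + 2, leaving 0
The remainder is 0, so f(x) = g(x) · h(x) with h(x) = 3·x - 1. Hence g | f, i.e. f ∈ (g).

Final answer: YES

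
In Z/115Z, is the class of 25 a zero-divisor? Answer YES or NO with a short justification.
gcd(25, 115) = 5 > 1, so 25 is not a unit in Z/115Z. In Z/nZ every nonzero non-unit is a zero-divisor: explicitly, take b = 115/gcd = 23 ≠ 0 (mod 115); then 25·23 = 575 = 5·115, i.e. 25·23 ≡ 0 (mod 115). So 25 is a zero-divisor.

Final answer: YES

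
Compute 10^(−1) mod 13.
10^(−1) ≡ 4 (mod 13)

Apply the extended Euclidean algorithm to (13, 10), tracking rows (r, s, t) with s·13 + t·10 = r. Each division r_prev = q·r_cur + r_new produces the new row as (previous row) − q·(current row):
  row A: (13, 1, 0)   [1·13 + 0·10 = 13]
  row B: (10, 0, 1)   [0·13 + 1·10 = 10]
  13 = 1·10 + 3   → row C = row A − 1·row B = (3, 1, −1)   [check: 1·13 − 1·10 = 3]
  10 = 3·3 + 1   → row D = row B − 3·row C = (1, −3, 4)   [check: −3·13 + 4·10 = 1]
  3 = 3·1 + 0   → remainder 0, stop. gcd = 1 (last nonzero row D).
The gcd is 1, so 10 is invertible mod 13. The last nonzero row gives −3·13 + 4·10 = 1, so t = 4. So 10^(−1) ≡ 4 (mod 13). Verify: 10 · 4 = 40 ≡ 1 (mod 13). ✓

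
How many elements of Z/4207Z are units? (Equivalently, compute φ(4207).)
An element a ∈ Z/4207Z is a unit iff gcd(a, 4207) = 1, so the number of units is φ(4207). φ is multiplicative, with φ(p^e) = p^e − p^(e−1). Factorise 4207 = 7 · 601. Then
  φ(4207) = (7 − 1) · (601 − 1) = 6 · 600 = 3600.

Final answer: Z/4207Z has φ(4207) = 3600 units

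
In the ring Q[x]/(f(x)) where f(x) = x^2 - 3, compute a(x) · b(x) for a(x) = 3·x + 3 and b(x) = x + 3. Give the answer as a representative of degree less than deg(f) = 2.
a · b ≡ 12·x + 18 (mod f(x))

First multiply in Q[x] without reducing: a · b = 3·x^2 + 12·x + 9. Now divide by f(x) = x^2 - 3, eliminating the leading term at each step:
  leading term 3·x^2: subtract (3)·f(x) = 3·x^2 - 9, leaving 12·x + 18
The degree is now < 2, so this is the remainder. Hence a · b ≡ 12·x + 18 in Q[x]/(f).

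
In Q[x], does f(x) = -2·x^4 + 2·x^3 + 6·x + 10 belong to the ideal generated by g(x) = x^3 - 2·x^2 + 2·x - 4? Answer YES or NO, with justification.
NO

In Q[x] the ideal (g) consists of all multiples of g, so f ∈ (g) iff g | f, i.e. iff the remainder of f on division by g is 0. Divide f by g (g is monic, so eliminate the leading term of the running remainder at each step):
  leading term -2·x^4: subtract (-2·x)·g(x) = -2·x^4 + 4·x^3 - 4·x^2 + 8·x, leaving -2·x^3 + 4·x^2 - 2·x + 10
  leading term -2·x^3: subtract (-2)·g(x) = -2·x^3 + 4·x^2 - 4·x + 8, leaving 2·x + 2
The remainder r(x) = 2·x + 2 ≠ 0 (and deg r < deg g), so g ∤ f, i.e. f ∉ (g).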